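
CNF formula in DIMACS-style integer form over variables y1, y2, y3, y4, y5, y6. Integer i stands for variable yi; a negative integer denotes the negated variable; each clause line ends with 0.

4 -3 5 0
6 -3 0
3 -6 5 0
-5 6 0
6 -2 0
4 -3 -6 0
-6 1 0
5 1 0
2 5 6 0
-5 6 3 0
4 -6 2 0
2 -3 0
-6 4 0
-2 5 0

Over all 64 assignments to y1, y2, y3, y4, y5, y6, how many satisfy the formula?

3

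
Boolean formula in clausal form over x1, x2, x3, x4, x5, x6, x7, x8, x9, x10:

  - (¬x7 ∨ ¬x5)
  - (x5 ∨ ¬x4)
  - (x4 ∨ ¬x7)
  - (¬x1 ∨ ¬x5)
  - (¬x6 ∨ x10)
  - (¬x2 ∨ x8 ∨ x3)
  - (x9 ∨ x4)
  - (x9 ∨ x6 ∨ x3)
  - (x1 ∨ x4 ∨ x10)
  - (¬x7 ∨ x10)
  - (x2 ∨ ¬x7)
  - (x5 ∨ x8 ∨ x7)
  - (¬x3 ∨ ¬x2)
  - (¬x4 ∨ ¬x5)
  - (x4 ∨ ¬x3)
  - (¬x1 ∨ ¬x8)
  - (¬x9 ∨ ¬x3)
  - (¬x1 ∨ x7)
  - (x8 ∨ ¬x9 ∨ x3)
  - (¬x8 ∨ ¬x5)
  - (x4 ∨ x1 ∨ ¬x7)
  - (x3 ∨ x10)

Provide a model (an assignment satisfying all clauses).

x1=F, x2=F, x3=F, x4=F, x5=F, x6=F, x7=F, x8=T, x9=T, x10=T

Check each clause:
  1. (¬x7 ∨ ¬x5) — ¬x7 is true.
  2. (¬x4 ∨ x5) — ¬x4 is true.
  3. (¬x7 ∨ x4) — ¬x7 is true.
  4. (¬x1 ∨ ¬x5) — ¬x5 is true.
  5. (x10 ∨ ¬x6) — ¬x6 is true.
  6. (x3 ∨ x8 ∨ ¬x2) — x8 is true.
  7. (x9 ∨ x4) — x9 is true.
  8. (x6 ∨ x9 ∨ x3) — x9 is true.
  9. (x10 ∨ x1 ∨ x4) — x10 is true.
  10. (x10 ∨ ¬x7) — ¬x7 is true.
  11. (¬x7 ∨ x2) — ¬x7 is true.
  12. (x5 ∨ x7 ∨ x8) — x8 is true.
  13. (¬x3 ∨ ¬x2) — ¬x3 is true.
  14. (¬x5 ∨ ¬x4) — ¬x5 is true.
  15. (x4 ∨ ¬x3) — ¬x3 is true.
  16. (¬x8 ∨ ¬x1) — ¬x1 is true.
  17. (¬x9 ∨ ¬x3) — ¬x3 is true.
  18. (x7 ∨ ¬x1) — ¬x1 is true.
  19. (x8 ∨ ¬x9 ∨ x3) — x8 is true.
  20. (¬x5 ∨ ¬x8) — ¬x5 is true.
  21. (¬x7 ∨ x4 ∨ x1) — ¬x7 is true.
  22. (x10 ∨ x3) — x10 is true.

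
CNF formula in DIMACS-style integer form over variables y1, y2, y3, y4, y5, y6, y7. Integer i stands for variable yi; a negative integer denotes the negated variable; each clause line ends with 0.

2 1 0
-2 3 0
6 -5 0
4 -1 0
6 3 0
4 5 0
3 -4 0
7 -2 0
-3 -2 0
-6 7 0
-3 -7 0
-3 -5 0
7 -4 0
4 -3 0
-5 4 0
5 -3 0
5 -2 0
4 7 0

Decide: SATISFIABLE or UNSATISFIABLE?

UNSATISFIABLE

y3 = True:
  propagation gives y2=False, y1=True, y4=True, y7=False; an empty clause results — contradiction.
y3 = False:
  propagation gives y2=False, y1=True, y4=True; an empty clause results — contradiction.
Every branch closes, so no satisfying assignment exists.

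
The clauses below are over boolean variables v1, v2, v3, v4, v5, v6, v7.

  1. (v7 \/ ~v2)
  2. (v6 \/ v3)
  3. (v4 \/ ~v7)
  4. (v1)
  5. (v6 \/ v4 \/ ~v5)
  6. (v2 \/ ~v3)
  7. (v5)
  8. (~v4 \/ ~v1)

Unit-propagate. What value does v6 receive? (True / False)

True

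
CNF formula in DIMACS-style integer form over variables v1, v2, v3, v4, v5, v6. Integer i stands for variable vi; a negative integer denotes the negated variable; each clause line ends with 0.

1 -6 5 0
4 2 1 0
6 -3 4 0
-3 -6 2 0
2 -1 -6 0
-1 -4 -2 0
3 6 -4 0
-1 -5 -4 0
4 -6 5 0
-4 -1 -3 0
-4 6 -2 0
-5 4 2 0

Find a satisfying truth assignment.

v1=T, v2=T, v3=T, v4=F, v5=T, v6=T

Check each clause:
  1. (v1 ∨ ¬v6 ∨ v5) — v1 is true.
  2. (v2 ∨ v4 ∨ v1) — v1 is true.
  3. (¬v3 ∨ v6 ∨ v4) — v6 is true.
  4. (¬v6 ∨ v2 ∨ ¬v3) — v2 is true.
  5. (v2 ∨ ¬v1 ∨ ¬v6) — v2 is true.
  6. (¬v4 ∨ ¬v2 ∨ ¬v1) — ¬v4 is true.
  7. (¬v4 ∨ v3 ∨ v6) — v3 is true.
  8. (¬v5 ∨ ¬v4 ∨ ¬v1) — ¬v4 is true.
  9. (v4 ∨ ¬v6 ∨ v5) — v5 is true.
  10. (¬v3 ∨ ¬v1 ∨ ¬v4) — ¬v4 is true.
  11. (¬v2 ∨ ¬v4 ∨ v6) — ¬v4 is true.
  12. (v4 ∨ ¬v5 ∨ v2) — v2 is true.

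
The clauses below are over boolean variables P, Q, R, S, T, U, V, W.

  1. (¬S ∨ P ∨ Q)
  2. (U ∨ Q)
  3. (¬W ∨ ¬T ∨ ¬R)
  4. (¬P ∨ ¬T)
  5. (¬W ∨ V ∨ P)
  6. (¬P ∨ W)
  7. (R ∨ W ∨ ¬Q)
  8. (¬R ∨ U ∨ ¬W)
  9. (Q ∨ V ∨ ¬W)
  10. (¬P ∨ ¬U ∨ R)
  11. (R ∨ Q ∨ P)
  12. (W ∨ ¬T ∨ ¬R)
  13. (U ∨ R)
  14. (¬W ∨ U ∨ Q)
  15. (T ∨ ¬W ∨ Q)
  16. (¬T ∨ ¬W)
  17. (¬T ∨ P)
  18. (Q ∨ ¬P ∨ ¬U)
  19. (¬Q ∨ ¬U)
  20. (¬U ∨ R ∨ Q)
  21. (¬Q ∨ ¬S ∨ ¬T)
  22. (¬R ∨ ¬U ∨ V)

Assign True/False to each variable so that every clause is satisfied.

P = False, Q = False, R = True, S = False, T = False, U = True, V = True, W = False

Check each clause:
  1. (Q ∨ P ∨ ¬S) — ¬S is true.
  2. (U ∨ Q) — U is true.
  3. (¬W ∨ ¬T ∨ ¬R) — ¬W is true.
  4. (¬T ∨ ¬P) — ¬T is true.
  5. (P ∨ ¬W ∨ V) — ¬W is true.
  6. (¬P ∨ W) — ¬P is true.
  7. (¬Q ∨ W ∨ R) — R is true.
  8. (U ∨ ¬W ∨ ¬R) — ¬W is true.
  9. (¬W ∨ Q ∨ V) — ¬W is true.
  10. (R ∨ ¬P ∨ ¬U) — R is true.
  11. (Q ∨ R ∨ P) — R is true.
  12. (W ∨ ¬R ∨ ¬T) — ¬T is true.
  13. (R ∨ U) — R is true.
  14. (¬W ∨ U ∨ Q) — ¬W is true.
  15. (¬W ∨ T ∨ Q) — ¬W is true.
  16. (¬W ∨ ¬T) — ¬W is true.
  17. (¬T ∨ P) — ¬T is true.
  18. (Q ∨ ¬P ∨ ¬U) — ¬P is true.
  19. (¬Q ∨ ¬U) — ¬Q is true.
  20. (Q ∨ R ∨ ¬U) — R is true.
  21. (¬S ∨ ¬T ∨ ¬Q) — ¬T is true.
  22. (V ∨ ¬R ∨ ¬U) — V is true.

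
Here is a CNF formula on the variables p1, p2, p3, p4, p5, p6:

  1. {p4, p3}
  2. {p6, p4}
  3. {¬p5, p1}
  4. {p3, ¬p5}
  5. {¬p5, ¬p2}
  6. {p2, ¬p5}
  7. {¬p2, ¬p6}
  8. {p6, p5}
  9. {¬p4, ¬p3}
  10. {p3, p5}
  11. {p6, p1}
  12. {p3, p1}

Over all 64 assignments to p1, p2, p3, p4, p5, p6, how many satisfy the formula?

The models are:
  p1=0 p2=0 p3=1 p4=0 p5=0 p6=1
  p1=1 p2=0 p3=1 p4=0 p5=0 p6=1
Count: 2.

2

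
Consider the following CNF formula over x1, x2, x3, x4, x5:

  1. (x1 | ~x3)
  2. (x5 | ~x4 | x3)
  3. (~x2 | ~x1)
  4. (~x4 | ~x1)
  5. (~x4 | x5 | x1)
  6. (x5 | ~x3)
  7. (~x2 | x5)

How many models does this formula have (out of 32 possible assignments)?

8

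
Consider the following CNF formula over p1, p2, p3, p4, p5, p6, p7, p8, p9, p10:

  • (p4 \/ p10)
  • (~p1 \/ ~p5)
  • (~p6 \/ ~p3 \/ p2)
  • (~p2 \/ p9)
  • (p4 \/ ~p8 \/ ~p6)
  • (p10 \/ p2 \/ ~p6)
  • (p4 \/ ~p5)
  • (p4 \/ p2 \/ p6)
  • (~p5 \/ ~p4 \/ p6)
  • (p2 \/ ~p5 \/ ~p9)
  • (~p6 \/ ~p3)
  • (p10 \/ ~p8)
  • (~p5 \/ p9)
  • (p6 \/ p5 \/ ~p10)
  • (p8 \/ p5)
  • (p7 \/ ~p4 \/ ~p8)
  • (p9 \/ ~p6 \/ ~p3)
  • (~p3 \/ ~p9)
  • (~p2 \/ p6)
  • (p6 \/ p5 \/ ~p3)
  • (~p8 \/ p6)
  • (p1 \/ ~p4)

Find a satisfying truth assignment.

p3 occurs only negated in the remaining clauses — set p3 = False.
p7 occurs only positively in the remaining clauses — set p7 = True.
Try p1 = True.
  then p5 is forced to False.
  then p8 is forced to True.
  then p10 is forced to True.
  then p6 is forced to True.
  then p4 is forced to True.
The remaining clauses are satisfied by p2 = False, p9 = False.
Every clause has at least one true literal under this assignment.

p1=T  p2=F  p3=F  p4=T  p5=F  p6=T  p7=T  p8=T  p9=F  p10=T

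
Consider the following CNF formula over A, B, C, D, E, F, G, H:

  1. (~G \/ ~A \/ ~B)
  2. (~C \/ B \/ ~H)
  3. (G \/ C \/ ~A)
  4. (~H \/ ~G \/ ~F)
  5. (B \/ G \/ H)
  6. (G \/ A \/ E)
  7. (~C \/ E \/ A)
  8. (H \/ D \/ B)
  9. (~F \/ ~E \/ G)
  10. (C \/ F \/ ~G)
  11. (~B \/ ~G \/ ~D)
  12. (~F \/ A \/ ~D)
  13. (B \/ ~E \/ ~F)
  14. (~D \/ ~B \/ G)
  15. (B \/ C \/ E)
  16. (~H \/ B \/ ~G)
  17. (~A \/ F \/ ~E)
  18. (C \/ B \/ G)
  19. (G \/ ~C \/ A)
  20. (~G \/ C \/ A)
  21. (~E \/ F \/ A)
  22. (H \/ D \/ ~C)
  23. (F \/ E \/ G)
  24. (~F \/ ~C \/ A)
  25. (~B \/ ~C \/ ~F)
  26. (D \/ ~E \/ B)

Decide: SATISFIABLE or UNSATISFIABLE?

SATISFIABLE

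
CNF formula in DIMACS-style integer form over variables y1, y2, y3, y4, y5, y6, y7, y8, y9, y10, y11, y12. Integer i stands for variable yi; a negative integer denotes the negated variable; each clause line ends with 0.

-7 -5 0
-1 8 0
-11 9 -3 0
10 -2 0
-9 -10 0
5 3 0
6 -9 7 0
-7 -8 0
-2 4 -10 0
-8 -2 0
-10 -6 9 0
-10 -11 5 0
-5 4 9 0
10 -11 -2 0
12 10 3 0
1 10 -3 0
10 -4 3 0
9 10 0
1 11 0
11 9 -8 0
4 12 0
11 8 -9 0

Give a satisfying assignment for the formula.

Pure literal: y2 appears only negated; assign y2 = False.
Pure literal: y12 appears only positively; assign y12 = True.
Try y1 = True.
  then y8 is forced to True.
  then y7 is forced to False.
Branch on y3: take y3 = True.
Branch on y4: take y4 = True.
The remaining clauses are satisfied by y5 = False, y6 = True, y9 = True, y10 = False, y11 = False.

y1 = True  y2 = False  y3 = True  y4 = True  y5 = False  y6 = True  y7 = False  y8 = True  y9 = True  y10 = False  y11 = False  y12 = True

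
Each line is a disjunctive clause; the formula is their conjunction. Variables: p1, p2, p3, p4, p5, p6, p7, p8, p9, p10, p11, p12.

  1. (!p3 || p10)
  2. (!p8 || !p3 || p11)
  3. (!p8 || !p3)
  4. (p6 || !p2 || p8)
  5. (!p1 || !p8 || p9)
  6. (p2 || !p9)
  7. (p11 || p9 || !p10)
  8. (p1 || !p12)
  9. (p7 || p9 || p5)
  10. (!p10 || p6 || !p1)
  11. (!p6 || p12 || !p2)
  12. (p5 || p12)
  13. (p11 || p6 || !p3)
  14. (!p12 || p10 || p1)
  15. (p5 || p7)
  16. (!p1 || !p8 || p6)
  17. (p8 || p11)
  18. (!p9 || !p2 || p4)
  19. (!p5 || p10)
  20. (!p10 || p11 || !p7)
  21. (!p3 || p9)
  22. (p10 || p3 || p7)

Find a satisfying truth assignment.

p1=0, p2=0, p3=0, p4=0, p5=1, p6=1, p7=1, p8=1, p9=0, p10=1, p11=1, p12=0

Check each clause:
  1. (p10 || !p3) — p10 is true.
  2. (!p3 || p11 || !p8) — p11 is true.
  3. (!p3 || !p8) — !p3 is true.
  4. (p8 || p6 || !p2) — p8 is true.
  5. (p9 || !p8 || !p1) — !p1 is true.
  6. (!p9 || p2) — !p9 is true.
  7. (p11 || !p10 || p9) — p11 is true.
  8. (!p12 || p1) — !p12 is true.
  9. (p5 || p9 || p7) — p5 is true.
  10. (!p1 || p6 || !p10) — p6 is true.
  11. (!p2 || p12 || !p6) — !p2 is true.
  12. (p12 || p5) — p5 is true.
  13. (p11 || p6 || !p3) — p11 is true.
  14. (p10 || p1 || !p12) — p10 is true.
  15. (p7 || p5) — p5 is true.
  16. (p6 || !p1 || !p8) — !p1 is true.
  17. (p11 || p8) — p8 is true.
  18. (p4 || !p2 || !p9) — !p2 is true.
  19. (p10 || !p5) — p10 is true.
  20. (!p10 || !p7 || p11) — p11 is true.
  21. (!p3 || p9) — !p3 is true.
  22. (p7 || p3 || p10) — p10 is true.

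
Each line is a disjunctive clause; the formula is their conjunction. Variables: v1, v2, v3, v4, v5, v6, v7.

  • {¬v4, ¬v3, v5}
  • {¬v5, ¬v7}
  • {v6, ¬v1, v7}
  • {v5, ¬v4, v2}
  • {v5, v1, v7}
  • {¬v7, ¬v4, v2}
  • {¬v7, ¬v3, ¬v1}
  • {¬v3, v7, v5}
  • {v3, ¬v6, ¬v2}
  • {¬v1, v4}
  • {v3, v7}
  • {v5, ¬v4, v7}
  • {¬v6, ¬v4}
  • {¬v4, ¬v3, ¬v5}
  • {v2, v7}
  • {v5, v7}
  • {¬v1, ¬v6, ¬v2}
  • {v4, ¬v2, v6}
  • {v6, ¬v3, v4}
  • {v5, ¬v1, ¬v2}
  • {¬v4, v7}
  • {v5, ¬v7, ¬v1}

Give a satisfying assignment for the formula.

v1 = False, v2 = False, v3 = False, v4 = False, v5 = False, v6 = False, v7 = True

Check each clause:
  1. {¬v3, v5, ¬v4} — ¬v4 is true.
  2. {¬v5, ¬v7} — ¬v5 is true.
  3. {v7, ¬v1, v6} — ¬v1 is true.
  4. {¬v4, v2, v5} — ¬v4 is true.
  5. {v1, v7, v5} — v7 is true.
  6. {v2, ¬v4, ¬v7} — ¬v4 is true.
  7. {¬v1, ¬v3, ¬v7} — ¬v3 is true.
  8. {v5, ¬v3, v7} — ¬v3 is true.
  9. {v3, ¬v2, ¬v6} — ¬v6 is true.
  10. {¬v1, v4} — ¬v1 is true.
  11. {v3, v7} — v7 is true.
  12. {v7, v5, ¬v4} — ¬v4 is true.
  13. {¬v4, ¬v6} — ¬v6 is true.
  14. {¬v5, ¬v3, ¬v4} — ¬v5 is true.
  15. {v7, v2} — v7 is true.
  16. {v5, v7} — v7 is true.
  17. {¬v1, ¬v6, ¬v2} — ¬v6 is true.
  18. {v6, v4, ¬v2} — ¬v2 is true.
  19. {v4, v6, ¬v3} — ¬v3 is true.
  20. {¬v1, v5, ¬v2} — ¬v2 is true.
  21. {v7, ¬v4} — ¬v4 is true.
  22. {¬v1, v5, ¬v7} — ¬v1 is true.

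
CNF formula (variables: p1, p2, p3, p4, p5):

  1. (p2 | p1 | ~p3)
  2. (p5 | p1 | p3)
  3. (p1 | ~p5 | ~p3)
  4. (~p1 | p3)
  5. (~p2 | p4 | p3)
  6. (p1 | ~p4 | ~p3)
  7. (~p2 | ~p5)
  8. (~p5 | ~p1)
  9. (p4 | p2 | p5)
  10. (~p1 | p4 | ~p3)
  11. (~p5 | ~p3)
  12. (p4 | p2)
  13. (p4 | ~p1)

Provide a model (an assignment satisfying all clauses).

p1=F  p2=F  p3=F  p4=T  p5=T

Branch on p1: take p1 = False.
Try p2 = False.
  then p3 is forced to False.
  then p5 is forced to True.
  then p4 is forced to True.
Every clause has at least one true literal under this assignment.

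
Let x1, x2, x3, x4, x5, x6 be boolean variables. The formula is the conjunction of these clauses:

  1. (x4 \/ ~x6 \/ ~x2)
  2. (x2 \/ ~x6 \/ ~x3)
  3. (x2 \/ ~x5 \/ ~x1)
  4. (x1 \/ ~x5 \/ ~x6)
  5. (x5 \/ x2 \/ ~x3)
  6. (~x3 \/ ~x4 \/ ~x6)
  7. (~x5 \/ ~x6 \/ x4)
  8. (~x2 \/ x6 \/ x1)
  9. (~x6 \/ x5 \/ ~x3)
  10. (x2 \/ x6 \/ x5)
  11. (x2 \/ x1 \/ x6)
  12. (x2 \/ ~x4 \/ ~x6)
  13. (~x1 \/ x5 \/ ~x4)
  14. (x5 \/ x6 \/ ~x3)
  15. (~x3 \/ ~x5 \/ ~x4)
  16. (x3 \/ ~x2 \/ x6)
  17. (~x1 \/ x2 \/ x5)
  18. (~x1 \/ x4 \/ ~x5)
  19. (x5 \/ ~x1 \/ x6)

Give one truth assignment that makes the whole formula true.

x1=False, x2=False, x3=False, x4=False, x5=False, x6=True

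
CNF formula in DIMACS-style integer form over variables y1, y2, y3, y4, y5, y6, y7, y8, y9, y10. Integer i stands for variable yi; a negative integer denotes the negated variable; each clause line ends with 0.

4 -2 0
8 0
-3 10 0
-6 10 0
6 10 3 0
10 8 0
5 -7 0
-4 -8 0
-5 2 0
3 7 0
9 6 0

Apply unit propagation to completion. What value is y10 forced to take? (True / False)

(y8) is a unit clause: y8 = True.
From (~y4 | ~y8) and y8 = True: y4 = False.
In (~y2 | y4), y4 is now false; ~y2 must hold, so y2 = False.
(y2 | ~y5) with y2 = False leaves only ~y5, so y5 = False.
In (~y7 | y5), y5 is now false; ~y7 must hold, so y7 = False.
From (y3 | y7) and y7 = False: y3 = True.
From (y10 | ~y3) and y3 = True: y10 = True.

True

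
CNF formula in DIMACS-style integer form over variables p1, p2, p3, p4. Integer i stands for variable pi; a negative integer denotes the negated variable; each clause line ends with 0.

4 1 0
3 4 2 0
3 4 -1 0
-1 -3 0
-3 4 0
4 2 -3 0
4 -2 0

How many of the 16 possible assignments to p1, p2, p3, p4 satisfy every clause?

6

The models are:
  p1=F p2=F p3=F p4=T
  p1=F p2=F p3=T p4=T
  p1=F p2=T p3=F p4=T
  p1=F p2=T p3=T p4=T
  p1=T p2=F p3=F p4=T
  p1=T p2=T p3=F p4=T
Count: 6.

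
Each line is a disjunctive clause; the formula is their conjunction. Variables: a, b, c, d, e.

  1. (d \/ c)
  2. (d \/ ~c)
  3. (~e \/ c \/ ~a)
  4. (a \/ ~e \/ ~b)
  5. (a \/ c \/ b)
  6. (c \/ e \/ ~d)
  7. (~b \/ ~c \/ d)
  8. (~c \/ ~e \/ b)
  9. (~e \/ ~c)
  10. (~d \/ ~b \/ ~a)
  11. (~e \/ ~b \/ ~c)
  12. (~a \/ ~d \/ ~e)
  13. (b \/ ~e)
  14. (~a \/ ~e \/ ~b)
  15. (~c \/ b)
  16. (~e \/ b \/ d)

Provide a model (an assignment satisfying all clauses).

Branch on a: take a = False.
Set b = True and propagate.
  then e is forced to False.
The remaining clauses are satisfied by c = True, d = True.
Check each clause:
  1. (c \/ d) — c is true.
  2. (~c \/ d) — d is true.
  3. (~e \/ ~a \/ c) — c is true.
  4. (a \/ ~e \/ ~b) — ~e is true.
  5. (b \/ c \/ a) — b is true.
  6. (~d \/ e \/ c) — c is true.
  7. (d \/ ~c \/ ~b) — d is true.
  8. (b \/ ~e \/ ~c) — b is true.
  9. (~e \/ ~c) — ~e is true.
  10. (~b \/ ~d \/ ~a) — ~a is true.
  11. (~e \/ ~c \/ ~b) — ~e is true.
  12. (~a \/ ~d \/ ~e) — ~e is true.
  13. (~e \/ b) — b is true.
  14. (~b \/ ~e \/ ~a) — ~e is true.
  15. (~c \/ b) — b is true.
  16. (b \/ ~e \/ d) — b is true.

a=F, b=T, c=T, d=T, e=F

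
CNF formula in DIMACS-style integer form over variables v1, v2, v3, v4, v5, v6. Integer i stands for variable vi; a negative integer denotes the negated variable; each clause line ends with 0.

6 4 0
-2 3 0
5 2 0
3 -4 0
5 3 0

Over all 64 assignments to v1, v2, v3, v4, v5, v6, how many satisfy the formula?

Split on v3, then v2.
  v3=1, v2=1: v1, v5 free; 3 ways for (v4,v6) × 2^2 = 12.
  v3=1, v2=0: v1 free; 3 ways for (v4,v5,v6) × 2^1 = 6.
  v3=0, v2=1: a clause becomes empty — 0.
  v3=0, v2=0: remaining (v1,v4,v5,v6) ∈ {(0,0,1,1); (1,0,1,1)} — 2.
Total: 12 + 6 + 0 + 2 = 20.

20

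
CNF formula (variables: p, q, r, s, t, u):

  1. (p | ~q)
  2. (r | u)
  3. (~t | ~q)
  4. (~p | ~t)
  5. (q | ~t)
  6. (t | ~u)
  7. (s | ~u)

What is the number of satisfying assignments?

6

Satisfying assignments:
  p=0 q=0 r=1 s=0 t=0 u=0
  p=0 q=0 r=1 s=1 t=0 u=0
  p=1 q=0 r=1 s=0 t=0 u=0
  p=1 q=0 r=1 s=1 t=0 u=0
  p=1 q=1 r=1 s=0 t=0 u=0
  p=1 q=1 r=1 s=1 t=0 u=0
That's 6 in total.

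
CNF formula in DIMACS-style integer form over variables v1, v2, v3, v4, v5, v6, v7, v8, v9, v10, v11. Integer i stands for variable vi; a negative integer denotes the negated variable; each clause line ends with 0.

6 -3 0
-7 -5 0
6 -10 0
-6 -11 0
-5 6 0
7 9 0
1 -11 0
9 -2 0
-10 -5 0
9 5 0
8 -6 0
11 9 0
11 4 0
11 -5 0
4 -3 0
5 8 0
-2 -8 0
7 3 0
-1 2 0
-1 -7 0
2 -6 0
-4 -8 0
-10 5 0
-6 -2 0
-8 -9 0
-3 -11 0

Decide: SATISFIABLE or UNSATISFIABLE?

UNSATISFIABLE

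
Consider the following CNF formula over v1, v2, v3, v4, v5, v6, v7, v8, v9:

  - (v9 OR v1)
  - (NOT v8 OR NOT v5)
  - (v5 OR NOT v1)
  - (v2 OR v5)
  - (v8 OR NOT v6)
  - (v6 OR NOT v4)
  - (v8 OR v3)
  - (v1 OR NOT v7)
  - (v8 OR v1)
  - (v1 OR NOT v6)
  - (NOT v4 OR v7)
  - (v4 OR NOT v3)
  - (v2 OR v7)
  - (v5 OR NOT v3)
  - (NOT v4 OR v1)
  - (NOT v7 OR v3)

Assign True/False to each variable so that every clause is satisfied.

v1 = F  v2 = T  v3 = F  v4 = F  v5 = F  v6 = F  v7 = F  v8 = T  v9 = T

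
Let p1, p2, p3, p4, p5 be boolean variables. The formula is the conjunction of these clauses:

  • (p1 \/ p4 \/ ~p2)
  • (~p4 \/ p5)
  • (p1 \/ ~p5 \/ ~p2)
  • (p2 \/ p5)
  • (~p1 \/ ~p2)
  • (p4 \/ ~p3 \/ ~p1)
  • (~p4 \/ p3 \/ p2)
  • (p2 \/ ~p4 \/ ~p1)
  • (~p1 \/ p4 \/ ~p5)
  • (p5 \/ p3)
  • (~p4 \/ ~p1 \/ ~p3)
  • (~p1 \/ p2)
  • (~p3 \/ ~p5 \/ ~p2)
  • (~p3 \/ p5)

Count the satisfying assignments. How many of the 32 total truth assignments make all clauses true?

The models are:
  p1=F p2=F p3=F p4=F p5=T
  p1=F p2=F p3=T p4=F p5=T
  p1=F p2=F p3=T p4=T p5=T
Count: 3.

3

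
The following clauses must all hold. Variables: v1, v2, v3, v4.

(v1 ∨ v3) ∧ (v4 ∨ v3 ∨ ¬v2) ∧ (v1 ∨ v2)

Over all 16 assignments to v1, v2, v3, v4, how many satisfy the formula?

9

Split on v1, then v2.
  v1=T, v2=T: remaining (v3,v4) ∈ {(F,T); (T,F); (T,T)} — 3.
  v1=T, v2=F: remaining (v3,v4) ∈ {(F,F); (F,T); (T,F); (T,T)} — 4.
  v1=F, v2=T: remaining (v3,v4) ∈ {(T,F); (T,T)} — 2.
  v1=F, v2=F: a clause becomes empty — 0.
Total: 3 + 4 + 2 + 0 = 9.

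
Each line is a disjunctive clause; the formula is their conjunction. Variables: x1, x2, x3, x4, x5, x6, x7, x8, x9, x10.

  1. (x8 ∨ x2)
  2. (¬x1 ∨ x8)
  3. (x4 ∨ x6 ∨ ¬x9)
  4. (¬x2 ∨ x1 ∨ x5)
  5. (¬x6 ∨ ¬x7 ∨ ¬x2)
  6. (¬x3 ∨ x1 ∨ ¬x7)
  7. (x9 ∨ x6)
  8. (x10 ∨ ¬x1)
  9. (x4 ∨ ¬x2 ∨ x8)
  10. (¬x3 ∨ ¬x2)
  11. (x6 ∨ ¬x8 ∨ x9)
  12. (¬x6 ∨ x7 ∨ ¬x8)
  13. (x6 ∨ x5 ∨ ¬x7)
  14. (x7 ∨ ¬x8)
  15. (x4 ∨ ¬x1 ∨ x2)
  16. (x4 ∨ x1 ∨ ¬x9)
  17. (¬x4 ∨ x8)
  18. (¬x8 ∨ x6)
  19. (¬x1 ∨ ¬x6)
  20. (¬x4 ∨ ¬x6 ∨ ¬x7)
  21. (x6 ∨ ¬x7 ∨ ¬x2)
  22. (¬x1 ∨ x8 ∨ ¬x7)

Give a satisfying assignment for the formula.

x1=0, x2=0, x3=0, x4=0, x5=1, x6=1, x7=1, x8=1, x9=0, x10=1

x3 occurs only negated in the remaining clauses — set x3 = False.
x5 occurs only positively in the remaining clauses — set x5 = True.
Branch on x1: take x1 = False.
Branch on x2: take x2 = False.
  then x8 is forced to True.
  then x7 is forced to True.
  then x6 is forced to True.
  then x4 is forced to False.
  then x9 is forced to False.
x10 is now unconstrained; take x10 = True.
Every clause has at least one true literal under this assignment.
Check each clause:
  1. (x2 ∨ x8) — x8 is true.
  2. (¬x1 ∨ x8) — x8 is true.
  3. (x4 ∨ ¬x9 ∨ x6) — x6 is true.
  4. (x5 ∨ ¬x2 ∨ x1) — x5 is true.
  5. (¬x7 ∨ ¬x6 ∨ ¬x2) — ¬x2 is true.
  6. (¬x3 ∨ ¬x7 ∨ x1) — ¬x3 is true.
  7. (x9 ∨ x6) — x6 is true.
  8. (x10 ∨ ¬x1) — x10 is true.
  9. (x4 ∨ ¬x2 ∨ x8) — x8 is true.
  10. (¬x2 ∨ ¬x3) — ¬x3 is true.
  11. (x9 ∨ ¬x8 ∨ x6) — x6 is true.
  12. (x7 ∨ ¬x8 ∨ ¬x6) — x7 is true.
  13. (x5 ∨ x6 ∨ ¬x7) — x5 is true.
  14. (¬x8 ∨ x7) — x7 is true.
  15. (x4 ∨ ¬x1 ∨ x2) — ¬x1 is true.
  16. (¬x9 ∨ x1 ∨ x4) — ¬x9 is true.
  17. (¬x4 ∨ x8) — x8 is true.
  18. (x6 ∨ ¬x8) — x6 is true.
  19. (¬x1 ∨ ¬x6) — ¬x1 is true.
  20. (¬x7 ∨ ¬x4 ∨ ¬x6) — ¬x4 is true.
  21. (x6 ∨ ¬x2 ∨ ¬x7) — x6 is true.
  22. (x8 ∨ ¬x1 ∨ ¬x7) — x8 is true.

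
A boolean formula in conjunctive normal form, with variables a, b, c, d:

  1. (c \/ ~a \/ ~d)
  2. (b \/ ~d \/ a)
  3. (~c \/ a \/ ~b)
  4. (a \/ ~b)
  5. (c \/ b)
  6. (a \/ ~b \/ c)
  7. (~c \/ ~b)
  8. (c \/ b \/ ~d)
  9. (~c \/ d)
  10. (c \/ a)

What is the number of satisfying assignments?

Satisfying assignments:
  a=1 b=0 c=1 d=1
  a=1 b=1 c=0 d=0
Count: 2.

2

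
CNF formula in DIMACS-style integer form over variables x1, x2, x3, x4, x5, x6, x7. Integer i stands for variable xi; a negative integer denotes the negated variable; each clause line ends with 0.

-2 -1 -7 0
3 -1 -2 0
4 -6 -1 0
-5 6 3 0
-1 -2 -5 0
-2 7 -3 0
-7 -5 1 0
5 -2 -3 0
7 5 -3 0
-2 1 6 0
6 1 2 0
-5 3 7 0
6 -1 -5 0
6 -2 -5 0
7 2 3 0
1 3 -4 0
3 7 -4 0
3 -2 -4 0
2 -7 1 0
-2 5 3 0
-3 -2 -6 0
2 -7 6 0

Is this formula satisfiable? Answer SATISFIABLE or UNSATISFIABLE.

Branch on x1: take x1 = False.
Try x2 = False.
  then x6 is forced to True.
  then x7 is forced to False.
  then x3 is forced to True.
  then x5 is forced to True.
x4 is now unconstrained; take x4 = False.
Every clause has at least one true literal under this assignment.
So x1=F, x2=F, x3=T, x4=F, x5=T, x6=T, x7=F is a satisfying assignment.

SATISFIABLE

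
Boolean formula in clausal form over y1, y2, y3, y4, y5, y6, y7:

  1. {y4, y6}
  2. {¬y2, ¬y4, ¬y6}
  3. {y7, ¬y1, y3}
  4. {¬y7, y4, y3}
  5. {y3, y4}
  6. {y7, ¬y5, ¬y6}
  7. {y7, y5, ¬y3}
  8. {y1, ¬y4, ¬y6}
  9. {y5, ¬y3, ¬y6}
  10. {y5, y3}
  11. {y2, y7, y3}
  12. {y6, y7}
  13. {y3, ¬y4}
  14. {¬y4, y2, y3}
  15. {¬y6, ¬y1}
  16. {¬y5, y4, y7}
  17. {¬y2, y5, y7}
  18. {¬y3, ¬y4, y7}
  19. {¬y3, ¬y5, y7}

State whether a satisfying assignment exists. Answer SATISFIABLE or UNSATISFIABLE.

Branch on y1: take y1 = False.
Branch on y2: take y2 = True.
Branch on y3: take y3 = True.
The remaining clauses are satisfied by y4 = False, y5 = True, y6 = True, y7 = True.
Every clause has at least one true literal under this assignment.
So y1=False, y2=True, y3=True, y4=False, y5=True, y6=True, y7=True is a satisfying assignment.

SATISFIABLE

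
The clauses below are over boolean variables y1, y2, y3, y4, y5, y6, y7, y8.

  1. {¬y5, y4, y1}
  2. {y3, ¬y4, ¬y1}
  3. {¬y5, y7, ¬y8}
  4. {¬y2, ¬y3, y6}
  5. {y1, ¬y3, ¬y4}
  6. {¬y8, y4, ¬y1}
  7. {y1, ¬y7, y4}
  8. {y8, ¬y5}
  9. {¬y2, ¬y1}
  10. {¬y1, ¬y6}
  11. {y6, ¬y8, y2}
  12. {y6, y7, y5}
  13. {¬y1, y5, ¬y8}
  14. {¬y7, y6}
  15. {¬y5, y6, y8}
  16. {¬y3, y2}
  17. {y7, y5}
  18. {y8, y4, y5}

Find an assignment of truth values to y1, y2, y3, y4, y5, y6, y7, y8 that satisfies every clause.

y1 = F, y2 = T, y3 = F, y4 = T, y5 = T, y6 = T, y7 = T, y8 = T

Set y1 = False and propagate.
The remaining clauses are satisfied by y2 = True, y3 = False, y4 = True, y5 = True, y6 = True, y7 = True, y8 = True.
Every clause has at least one true literal under this assignment.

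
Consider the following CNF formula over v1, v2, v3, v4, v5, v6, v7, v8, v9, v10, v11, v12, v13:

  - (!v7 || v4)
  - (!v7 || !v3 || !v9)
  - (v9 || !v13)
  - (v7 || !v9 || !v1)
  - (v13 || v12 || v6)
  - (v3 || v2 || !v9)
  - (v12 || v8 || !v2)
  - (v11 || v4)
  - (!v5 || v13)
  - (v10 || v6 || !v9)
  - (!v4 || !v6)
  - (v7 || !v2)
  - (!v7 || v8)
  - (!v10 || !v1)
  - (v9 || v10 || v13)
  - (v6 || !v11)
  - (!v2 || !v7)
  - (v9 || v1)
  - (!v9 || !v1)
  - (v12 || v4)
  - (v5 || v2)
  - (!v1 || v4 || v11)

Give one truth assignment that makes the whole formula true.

v1=0, v2=0, v3=1, v4=0, v5=1, v6=1, v7=0, v8=0, v9=1, v10=1, v11=1, v12=1, v13=1

Check each clause:
  1. (v4 || !v7) — !v7 is true.
  2. (!v9 || !v7 || !v3) — !v7 is true.
  3. (!v13 || v9) — v9 is true.
  4. (!v9 || v7 || !v1) — !v1 is true.
  5. (v6 || v12 || v13) — v12 is true.
  6. (v3 || !v9 || v2) — v3 is true.
  7. (!v2 || v12 || v8) — v12 is true.
  8. (v4 || v11) — v11 is true.
  9. (!v5 || v13) — v13 is true.
  10. (!v9 || v6 || v10) — v10 is true.
  11. (!v4 || !v6) — !v4 is true.
  12. (v7 || !v2) — !v2 is true.
  13. (v8 || !v7) — !v7 is true.
  14. (!v10 || !v1) — !v1 is true.
  15. (v10 || v13 || v9) — v9 is true.
  16. (!v11 || v6) — v6 is true.
  17. (!v7 || !v2) — !v7 is true.
  18. (v9 || v1) — v9 is true.
  19. (!v1 || !v9) — !v1 is true.
  20. (v12 || v4) — v12 is true.
  21. (v5 || v2) — v5 is true.
  22. (!v1 || v4 || v11) — v11 is true.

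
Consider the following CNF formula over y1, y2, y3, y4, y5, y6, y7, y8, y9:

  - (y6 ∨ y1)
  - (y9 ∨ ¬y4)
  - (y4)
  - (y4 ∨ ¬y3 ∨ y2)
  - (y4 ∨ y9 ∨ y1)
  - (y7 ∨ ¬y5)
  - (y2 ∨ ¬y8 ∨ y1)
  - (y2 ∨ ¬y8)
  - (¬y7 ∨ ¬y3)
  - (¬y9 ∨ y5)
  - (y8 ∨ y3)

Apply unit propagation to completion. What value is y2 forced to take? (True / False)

Unit clause (y4) sets y4 = True.
In (¬y4 ∨ y9), ¬y4 is now false; y9 must hold, so y9 = True.
(¬y9 ∨ y5) with y9 = True leaves only y5, so y5 = True.
(¬y5 ∨ y7) with y5 = True leaves only y7, so y7 = True.
In (¬y7 ∨ ¬y3), ¬y7 is now false; ¬y3 must hold, so y3 = False.
From (y3 ∨ y8) and y3 = False: y8 = True.
(¬y8 ∨ y2) with y8 = True leaves only y2, so y2 = True.

True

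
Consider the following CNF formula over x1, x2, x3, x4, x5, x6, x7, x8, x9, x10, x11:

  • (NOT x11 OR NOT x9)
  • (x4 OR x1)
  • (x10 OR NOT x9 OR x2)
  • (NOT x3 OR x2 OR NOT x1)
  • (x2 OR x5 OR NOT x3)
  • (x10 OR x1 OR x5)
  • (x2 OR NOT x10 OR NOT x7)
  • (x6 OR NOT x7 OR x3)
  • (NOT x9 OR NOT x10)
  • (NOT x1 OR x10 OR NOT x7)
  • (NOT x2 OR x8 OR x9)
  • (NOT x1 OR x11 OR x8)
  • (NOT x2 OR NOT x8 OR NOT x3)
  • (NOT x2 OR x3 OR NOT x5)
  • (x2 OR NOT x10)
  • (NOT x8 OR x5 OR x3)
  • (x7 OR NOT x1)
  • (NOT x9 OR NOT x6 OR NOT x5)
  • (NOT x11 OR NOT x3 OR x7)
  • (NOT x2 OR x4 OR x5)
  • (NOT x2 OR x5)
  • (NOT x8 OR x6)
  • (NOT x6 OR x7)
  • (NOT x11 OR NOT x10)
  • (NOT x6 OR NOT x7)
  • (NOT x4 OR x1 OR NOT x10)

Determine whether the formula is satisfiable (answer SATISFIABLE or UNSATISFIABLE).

Try x1 = False.
  then x4 is forced to True.
  then x10 is forced to False.
  then x5 is forced to True.
Branch on x2: take x2 = False.
  then x9 is forced to False.
The remaining clauses are satisfied by x3 = False, x6 = False, x7 = False, x8 = False, x11 = True.
So x1=False, x2=False, x3=False, x4=True, x5=True, x6=False, x7=False, x8=False, x9=False, x10=False, x11=True is a satisfying assignment.

SATISFIABLE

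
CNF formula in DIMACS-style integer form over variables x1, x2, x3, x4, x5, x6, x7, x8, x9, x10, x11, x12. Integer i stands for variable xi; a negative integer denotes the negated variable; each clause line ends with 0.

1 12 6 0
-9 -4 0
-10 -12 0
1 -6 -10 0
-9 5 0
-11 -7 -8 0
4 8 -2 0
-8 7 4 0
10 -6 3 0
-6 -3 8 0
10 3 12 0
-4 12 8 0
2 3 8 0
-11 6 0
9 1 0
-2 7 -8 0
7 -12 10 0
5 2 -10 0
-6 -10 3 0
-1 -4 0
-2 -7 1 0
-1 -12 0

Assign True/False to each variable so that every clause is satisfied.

x1 = True, x2 = True, x3 = True, x4 = False, x5 = True, x6 = False, x7 = True, x8 = True, x9 = False, x10 = True, x11 = False, x12 = False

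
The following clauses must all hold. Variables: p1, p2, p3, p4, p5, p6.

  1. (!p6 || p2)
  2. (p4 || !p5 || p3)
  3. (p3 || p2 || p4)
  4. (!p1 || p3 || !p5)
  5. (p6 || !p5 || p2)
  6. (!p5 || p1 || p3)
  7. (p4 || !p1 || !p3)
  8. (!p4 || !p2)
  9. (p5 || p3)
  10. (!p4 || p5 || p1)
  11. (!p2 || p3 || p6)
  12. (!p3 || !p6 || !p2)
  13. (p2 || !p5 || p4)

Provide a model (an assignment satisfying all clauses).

Try p1 = False.
For the remaining variables, p2 = True, p3 = True, p4 = False, p5 = True, p6 = False works.
Every clause has at least one true literal under this assignment.
Check each clause:
  1. (p2 || !p6) — !p6 is true.
  2. (!p5 || p4 || p3) — p3 is true.
  3. (p2 || p4 || p3) — p2 is true.
  4. (p3 || !p1 || !p5) — p3 is true.
  5. (p6 || !p5 || p2) — p2 is true.
  6. (p3 || p1 || !p5) — p3 is true.
  7. (p4 || !p3 || !p1) — !p1 is true.
  8. (!p2 || !p4) — !p4 is true.
  9. (p5 || p3) — p3 is true.
  10. (!p4 || p5 || p1) — !p4 is true.
  11. (p6 || !p2 || p3) — p3 is true.
  12. (!p3 || !p2 || !p6) — !p6 is true.
  13. (p2 || p4 || !p5) — p2 is true.

p1 = F, p2 = T, p3 = T, p4 = F, p5 = T, p6 = F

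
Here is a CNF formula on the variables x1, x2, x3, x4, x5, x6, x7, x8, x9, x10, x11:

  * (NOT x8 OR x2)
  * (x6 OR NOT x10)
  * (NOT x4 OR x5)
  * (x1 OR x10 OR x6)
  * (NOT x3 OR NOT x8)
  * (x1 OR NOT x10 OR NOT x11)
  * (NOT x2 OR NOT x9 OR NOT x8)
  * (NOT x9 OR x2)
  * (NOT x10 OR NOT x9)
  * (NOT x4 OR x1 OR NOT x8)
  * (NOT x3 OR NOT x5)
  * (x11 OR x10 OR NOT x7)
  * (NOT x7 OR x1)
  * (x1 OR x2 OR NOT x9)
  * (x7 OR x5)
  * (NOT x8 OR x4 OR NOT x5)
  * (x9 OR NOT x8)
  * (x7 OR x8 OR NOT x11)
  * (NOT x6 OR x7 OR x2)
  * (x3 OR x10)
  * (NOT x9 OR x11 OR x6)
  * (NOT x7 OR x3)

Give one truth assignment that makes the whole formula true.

x1=True, x2=False, x3=True, x4=False, x5=False, x6=True, x7=True, x8=False, x9=False, x10=True, x11=False

Check each clause:
  1. (NOT x8 OR x2) — NOT x8 is true.
  2. (NOT x10 OR x6) — x6 is true.
  3. (x5 OR NOT x4) — NOT x4 is true.
  4. (x1 OR x10 OR x6) — x1 is true.
  5. (NOT x8 OR NOT x3) — NOT x8 is true.
  6. (x1 OR NOT x10 OR NOT x11) — x1 is true.
  7. (NOT x9 OR NOT x2 OR NOT x8) — NOT x8 is true.
  8. (x2 OR NOT x9) — NOT x9 is true.
  9. (NOT x10 OR NOT x9) — NOT x9 is true.
  10. (x1 OR NOT x8 OR NOT x4) — NOT x8 is true.
  11. (NOT x5 OR NOT x3) — NOT x5 is true.
  12. (x10 OR x11 OR NOT x7) — x10 is true.
  13. (x1 OR NOT x7) — x1 is true.
  14. (x2 OR NOT x9 OR x1) — x1 is true.
  15. (x7 OR x5) — x7 is true.
  16. (NOT x8 OR NOT x5 OR x4) — NOT x8 is true.
  17. (NOT x8 OR x9) — NOT x8 is true.
  18. (x7 OR x8 OR NOT x11) — NOT x11 is true.
  19. (x7 OR x2 OR NOT x6) — x7 is true.
  20. (x3 OR x10) — x10 is true.
  21. (NOT x9 OR x11 OR x6) — x6 is true.
  22. (x3 OR NOT x7) — x3 is true.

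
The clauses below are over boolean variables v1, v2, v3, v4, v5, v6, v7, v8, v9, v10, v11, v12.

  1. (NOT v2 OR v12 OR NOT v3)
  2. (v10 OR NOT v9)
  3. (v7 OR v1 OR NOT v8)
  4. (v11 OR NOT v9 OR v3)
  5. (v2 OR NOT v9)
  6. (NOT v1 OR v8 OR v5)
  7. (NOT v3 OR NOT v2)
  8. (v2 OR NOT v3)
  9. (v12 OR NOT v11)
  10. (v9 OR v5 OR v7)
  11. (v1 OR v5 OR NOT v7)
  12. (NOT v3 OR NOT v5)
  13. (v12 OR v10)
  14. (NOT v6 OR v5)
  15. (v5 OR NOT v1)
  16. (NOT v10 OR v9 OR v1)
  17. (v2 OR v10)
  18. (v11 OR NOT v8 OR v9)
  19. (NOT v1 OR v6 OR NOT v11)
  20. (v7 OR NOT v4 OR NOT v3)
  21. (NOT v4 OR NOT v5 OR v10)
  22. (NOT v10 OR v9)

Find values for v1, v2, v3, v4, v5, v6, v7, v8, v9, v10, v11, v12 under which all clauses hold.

v1=F, v2=T, v3=F, v4=T, v5=T, v6=T, v7=T, v8=F, v9=T, v10=T, v11=T, v12=T

v12 occurs only positively in the remaining clauses — set v12 = True.
Set v1 = False and propagate.
Try v2 = True.
  then v3 is forced to False.
For the remaining variables, v4 = True, v5 = True, v6 = True, v7 = True, v8 = False, v9 = True, v10 = True, v11 = True works.
Check each clause:
  1. (NOT v2 OR v12 OR NOT v3) — v12 is true.
  2. (v10 OR NOT v9) — v10 is true.
  3. (v1 OR v7 OR NOT v8) — NOT v8 is true.
  4. (v3 OR NOT v9 OR v11) — v11 is true.
  5. (v2 OR NOT v9) — v2 is true.
  6. (NOT v1 OR v5 OR v8) — v5 is true.
  7. (NOT v3 OR NOT v2) — NOT v3 is true.
  8. (NOT v3 OR v2) — v2 is true.
  9. (v12 OR NOT v11) — v12 is true.
  10. (v5 OR v9 OR v7) — v9 is true.
  11. (v1 OR NOT v7 OR v5) — v5 is true.
  12. (NOT v3 OR NOT v5) — NOT v3 is true.
  13. (v10 OR v12) — v10 is true.
  14. (v5 OR NOT v6) — v5 is true.
  15. (NOT v1 OR v5) — v5 is true.
  16. (v9 OR v1 OR NOT v10) — v9 is true.
  17. (v2 OR v10) — v10 is true.
  18. (v9 OR v11 OR NOT v8) — NOT v8 is true.
  19. (NOT v11 OR v6 OR NOT v1) — v6 is true.
  20. (NOT v4 OR v7 OR NOT v3) — NOT v3 is true.
  21. (NOT v5 OR NOT v4 OR v10) — v10 is true.
  22. (v9 OR NOT v10) — v9 is true.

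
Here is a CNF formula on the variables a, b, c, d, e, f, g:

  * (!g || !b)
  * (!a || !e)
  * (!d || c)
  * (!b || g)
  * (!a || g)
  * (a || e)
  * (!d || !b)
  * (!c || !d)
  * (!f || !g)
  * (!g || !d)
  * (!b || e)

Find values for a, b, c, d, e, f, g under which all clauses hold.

a=False, b=False, c=False, d=False, e=True, f=False, g=True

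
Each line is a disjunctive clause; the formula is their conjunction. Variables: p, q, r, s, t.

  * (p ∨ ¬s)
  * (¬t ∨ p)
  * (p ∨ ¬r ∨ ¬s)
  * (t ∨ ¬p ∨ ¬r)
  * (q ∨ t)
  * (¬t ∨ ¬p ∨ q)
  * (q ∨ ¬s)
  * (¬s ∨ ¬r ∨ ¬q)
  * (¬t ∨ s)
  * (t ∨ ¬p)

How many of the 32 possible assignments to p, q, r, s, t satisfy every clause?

Satisfying assignments:
  p=0 q=1 r=0 s=0 t=0
  p=0 q=1 r=1 s=0 t=0
  p=1 q=1 r=0 s=1 t=1
That's 3 in total.

3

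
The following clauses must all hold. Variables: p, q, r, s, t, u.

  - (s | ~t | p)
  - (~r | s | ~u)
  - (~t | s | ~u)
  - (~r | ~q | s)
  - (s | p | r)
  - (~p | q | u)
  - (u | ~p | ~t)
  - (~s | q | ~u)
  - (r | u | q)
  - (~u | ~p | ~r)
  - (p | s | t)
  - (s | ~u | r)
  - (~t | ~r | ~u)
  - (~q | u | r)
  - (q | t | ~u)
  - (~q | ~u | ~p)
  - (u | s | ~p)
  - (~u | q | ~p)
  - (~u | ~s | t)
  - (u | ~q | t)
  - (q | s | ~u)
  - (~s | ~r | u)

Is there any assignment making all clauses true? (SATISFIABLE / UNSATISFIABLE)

SATISFIABLE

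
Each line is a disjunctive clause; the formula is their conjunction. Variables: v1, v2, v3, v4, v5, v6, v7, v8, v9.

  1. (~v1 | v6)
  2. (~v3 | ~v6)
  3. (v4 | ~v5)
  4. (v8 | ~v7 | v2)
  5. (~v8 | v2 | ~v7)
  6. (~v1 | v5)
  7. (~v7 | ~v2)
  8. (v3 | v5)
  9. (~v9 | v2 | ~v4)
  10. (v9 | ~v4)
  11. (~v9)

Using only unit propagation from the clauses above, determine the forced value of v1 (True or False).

(~v9) is a unit clause: v9 = False.
(~v4 | v9): since v9 = False, the clause reduces to (~v4). v4 = False.
In (v4 | ~v5), v4 is now false; ~v5 must hold, so v5 = False.
(v5 | ~v1): since v5 = False, the clause reduces to (~v1). v1 = False.

False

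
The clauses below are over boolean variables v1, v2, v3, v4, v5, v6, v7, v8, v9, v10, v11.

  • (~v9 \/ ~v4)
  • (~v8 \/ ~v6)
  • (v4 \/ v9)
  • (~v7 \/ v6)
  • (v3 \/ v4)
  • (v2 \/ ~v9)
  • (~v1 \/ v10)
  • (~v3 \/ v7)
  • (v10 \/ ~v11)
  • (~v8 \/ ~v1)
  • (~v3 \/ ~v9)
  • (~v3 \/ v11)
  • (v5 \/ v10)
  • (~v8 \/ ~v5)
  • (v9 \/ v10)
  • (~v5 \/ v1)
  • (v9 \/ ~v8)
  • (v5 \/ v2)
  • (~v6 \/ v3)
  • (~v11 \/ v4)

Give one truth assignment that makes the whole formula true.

v1 = True, v2 = False, v3 = False, v4 = True, v5 = True, v6 = False, v7 = False, v8 = False, v9 = False, v10 = True, v11 = False

Check each clause:
  1. (~v9 \/ ~v4) — ~v9 is true.
  2. (~v6 \/ ~v8) — ~v8 is true.
  3. (v4 \/ v9) — v4 is true.
  4. (v6 \/ ~v7) — ~v7 is true.
  5. (v3 \/ v4) — v4 is true.
  6. (~v9 \/ v2) — ~v9 is true.
  7. (v10 \/ ~v1) — v10 is true.
  8. (v7 \/ ~v3) — ~v3 is true.
  9. (v10 \/ ~v11) — v10 is true.
  10. (~v8 \/ ~v1) — ~v8 is true.
  11. (~v3 \/ ~v9) — ~v3 is true.
  12. (~v3 \/ v11) — ~v3 is true.
  13. (v10 \/ v5) — v10 is true.
  14. (~v8 \/ ~v5) — ~v8 is true.
  15. (v9 \/ v10) — v10 is true.
  16. (v1 \/ ~v5) — v1 is true.
  17. (v9 \/ ~v8) — ~v8 is true.
  18. (v5 \/ v2) — v5 is true.
  19. (v3 \/ ~v6) — ~v6 is true.
  20. (v4 \/ ~v11) — v4 is true.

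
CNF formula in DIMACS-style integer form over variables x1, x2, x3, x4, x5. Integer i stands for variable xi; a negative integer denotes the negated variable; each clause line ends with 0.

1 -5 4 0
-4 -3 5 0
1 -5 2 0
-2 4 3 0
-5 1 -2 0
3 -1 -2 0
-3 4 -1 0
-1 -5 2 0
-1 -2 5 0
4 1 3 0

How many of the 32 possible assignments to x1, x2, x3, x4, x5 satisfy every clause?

7

The models are:
  x1=F x2=F x3=F x4=T x5=F
  x1=F x2=F x3=T x4=F x5=F
  x1=F x2=T x3=F x4=T x5=F
  x1=F x2=T x3=T x4=F x5=F
  x1=T x2=F x3=F x4=F x5=F
  x1=T x2=F x3=F x4=T x5=F
  x1=T x2=T x3=T x4=T x5=T
That's 7 in total.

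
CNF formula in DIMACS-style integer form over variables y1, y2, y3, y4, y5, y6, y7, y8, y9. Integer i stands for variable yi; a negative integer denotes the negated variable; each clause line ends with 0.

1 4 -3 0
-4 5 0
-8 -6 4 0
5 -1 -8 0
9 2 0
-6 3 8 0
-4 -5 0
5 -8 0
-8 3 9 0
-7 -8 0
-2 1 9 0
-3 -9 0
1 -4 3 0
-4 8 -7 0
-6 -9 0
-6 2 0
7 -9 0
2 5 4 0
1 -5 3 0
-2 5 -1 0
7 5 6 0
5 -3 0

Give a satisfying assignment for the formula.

y1=False  y2=True  y3=False  y4=False  y5=False  y6=False  y7=True  y8=False  y9=True

Branch on y1: take y1 = False.
Branch on y2: take y2 = True.
  then y9 is forced to True.
  then y3 is forced to False.
  then y4 is forced to False.
  then y6 is forced to False.
  then y7 is forced to True.
  then y8 is forced to False.
  then y5 is forced to False.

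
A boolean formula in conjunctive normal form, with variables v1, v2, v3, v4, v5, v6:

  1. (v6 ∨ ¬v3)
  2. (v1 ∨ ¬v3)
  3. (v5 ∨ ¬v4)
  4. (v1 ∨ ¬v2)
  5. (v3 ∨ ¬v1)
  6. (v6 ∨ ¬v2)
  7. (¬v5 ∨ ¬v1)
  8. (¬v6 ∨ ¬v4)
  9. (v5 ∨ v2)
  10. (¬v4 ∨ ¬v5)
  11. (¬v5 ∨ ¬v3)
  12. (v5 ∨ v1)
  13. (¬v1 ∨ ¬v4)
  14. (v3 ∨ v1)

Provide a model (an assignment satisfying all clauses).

Pure literal: v4 appears only negated; assign v4 = False.
Set v1 = True and propagate.
  then v3 is forced to True.
  then v6 is forced to True.
  then v5 is forced to False.
  then v2 is forced to True.
Every clause has at least one true literal under this assignment.
Check each clause:
  1. (¬v3 ∨ v6) — v6 is true.
  2. (v1 ∨ ¬v3) — v1 is true.
  3. (¬v4 ∨ v5) — ¬v4 is true.
  4. (v1 ∨ ¬v2) — v1 is true.
  5. (¬v1 ∨ v3) — v3 is true.
  6. (v6 ∨ ¬v2) — v6 is true.
  7. (¬v1 ∨ ¬v5) — ¬v5 is true.
  8. (¬v6 ∨ ¬v4) — ¬v4 is true.
  9. (v5 ∨ v2) — v2 is true.
  10. (¬v4 ∨ ¬v5) — ¬v5 is true.
  11. (¬v5 ∨ ¬v3) — ¬v5 is true.
  12. (v1 ∨ v5) — v1 is true.
  13. (¬v1 ∨ ¬v4) — ¬v4 is true.
  14. (v1 ∨ v3) — v1 is true.

v1=1, v2=1, v3=1, v4=0, v5=0, v6=1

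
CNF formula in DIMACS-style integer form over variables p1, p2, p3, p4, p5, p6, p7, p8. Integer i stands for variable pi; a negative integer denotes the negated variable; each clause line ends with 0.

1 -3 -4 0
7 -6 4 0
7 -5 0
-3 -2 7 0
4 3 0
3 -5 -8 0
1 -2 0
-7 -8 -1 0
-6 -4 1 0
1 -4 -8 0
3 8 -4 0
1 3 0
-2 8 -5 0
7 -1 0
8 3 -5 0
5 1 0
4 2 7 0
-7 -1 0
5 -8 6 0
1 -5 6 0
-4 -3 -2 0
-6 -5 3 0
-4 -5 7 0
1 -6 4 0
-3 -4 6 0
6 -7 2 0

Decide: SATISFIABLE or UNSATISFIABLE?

UNSATISFIABLE

p1 = True:
  propagation gives p7=True; an empty clause results — contradiction.
p1 = False:
  propagation gives p2=False, p3=True, p4=False, p5=True; an empty clause results — contradiction.
Every branch closes, so no satisfying assignment exists.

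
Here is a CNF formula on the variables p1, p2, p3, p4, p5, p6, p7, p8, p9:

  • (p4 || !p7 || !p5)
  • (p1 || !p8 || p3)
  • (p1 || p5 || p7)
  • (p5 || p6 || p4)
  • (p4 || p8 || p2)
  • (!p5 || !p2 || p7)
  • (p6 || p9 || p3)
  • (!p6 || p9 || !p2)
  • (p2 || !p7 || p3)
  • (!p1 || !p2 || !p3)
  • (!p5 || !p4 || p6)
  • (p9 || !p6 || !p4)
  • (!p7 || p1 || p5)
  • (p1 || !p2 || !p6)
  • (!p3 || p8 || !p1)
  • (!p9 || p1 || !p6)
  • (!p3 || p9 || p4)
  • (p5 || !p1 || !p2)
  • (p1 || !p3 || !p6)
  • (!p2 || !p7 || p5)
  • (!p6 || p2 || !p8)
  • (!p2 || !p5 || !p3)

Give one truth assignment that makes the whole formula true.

p1=1  p2=1  p3=0  p4=1  p5=1  p6=1  p7=1  p8=1  p9=1

Try p1 = True.
For the remaining variables, p2 = True, p3 = False, p4 = True, p5 = True, p6 = True, p7 = True, p8 = True, p9 = True works.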